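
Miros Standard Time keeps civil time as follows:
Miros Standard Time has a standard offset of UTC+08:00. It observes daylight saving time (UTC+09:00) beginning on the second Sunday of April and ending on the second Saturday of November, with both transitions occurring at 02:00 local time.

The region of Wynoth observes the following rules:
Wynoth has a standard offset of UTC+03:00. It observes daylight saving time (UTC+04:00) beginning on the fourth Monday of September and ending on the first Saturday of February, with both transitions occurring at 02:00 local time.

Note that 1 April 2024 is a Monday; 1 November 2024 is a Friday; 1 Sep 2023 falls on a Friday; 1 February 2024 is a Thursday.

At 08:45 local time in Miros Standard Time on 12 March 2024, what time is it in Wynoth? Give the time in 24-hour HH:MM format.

03:45

1 April 2024 is a Monday, so the first Sunday is April 7 and the second is April 14.
1 November 2024 is a Friday, so the first Saturday is November 2 and the second is November 9.
12 March 2024 does not fall between 14 April and 9 November, so daylight saving is not in effect and Miros Standard Time is at UTC+08:00.
08:45 Miros Standard Time − 8h = 00:45 UTC.
1 September 2023 is a Friday, so the first Monday is September 4 and the fourth is September 25.
1 February 2024 is a Thursday, so the first Saturday is February 3.
At the standard offset (UTC+03:00), 00:45 UTC + 3h = 03:45 Wynoth standard time.
The standard-time date in Wynoth, 12 March 2024, does not fall between 25 September 2023 and 3 February 2024, so daylight saving is not in effect and Wynoth is at UTC+03:00.
00:45 UTC + 3h = 03:45 Wynoth.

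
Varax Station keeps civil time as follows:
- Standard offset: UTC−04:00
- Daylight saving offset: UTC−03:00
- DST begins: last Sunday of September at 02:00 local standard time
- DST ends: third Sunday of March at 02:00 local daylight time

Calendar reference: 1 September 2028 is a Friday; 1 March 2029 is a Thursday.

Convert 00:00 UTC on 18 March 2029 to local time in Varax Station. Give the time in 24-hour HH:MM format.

21:00

1 September 2028 is a Friday, so Sundays fall on 3, 10, 17, 24; the last is September 24.
1 March 2029 is a Thursday, so the first Sunday is March 4 and the third is March 18.
At the standard offset (UTC−04:00), 00:00 UTC − 4h = 20:00 Varax Station standard time (rolling into the previous day, 17 March 2029).
The standard-time date in Varax Station, 17 March 2029, falls between 24 September 2028 and 18 March 2029, so daylight saving is in effect and Varax Station is at UTC−03:00.
00:00 UTC − 3h = 21:00 local (rolling into the previous day, 17 March 2029).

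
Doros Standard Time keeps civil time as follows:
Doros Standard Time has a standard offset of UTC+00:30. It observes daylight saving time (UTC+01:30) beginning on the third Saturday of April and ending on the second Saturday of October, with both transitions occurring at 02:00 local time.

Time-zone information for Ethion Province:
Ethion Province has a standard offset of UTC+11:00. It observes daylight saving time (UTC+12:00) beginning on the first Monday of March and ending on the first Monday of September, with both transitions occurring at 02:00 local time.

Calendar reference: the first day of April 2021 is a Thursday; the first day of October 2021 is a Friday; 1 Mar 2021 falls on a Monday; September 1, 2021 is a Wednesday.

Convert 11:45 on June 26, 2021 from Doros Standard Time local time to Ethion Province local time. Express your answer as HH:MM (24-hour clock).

22:15

1 April 2021 is a Thursday, so the first Saturday is April 3 and the third is April 17.
1 October 2021 is a Friday, so the first Saturday is October 2 and the second is October 9.
June 26, 2021 lies within the daylight-saving period (17 April – 9 October), so Doros Standard Time is on daylight time, UTC+01:30.
11:45 Doros Standard Time − 1h30m = 10:15 UTC.
1 March 2021 is a Monday, so the first Monday is March 1.
1 September 2021 is a Wednesday, so the first Monday is September 6.
At the standard offset (UTC+11:00), 10:15 UTC + 11h = 21:15 Ethion Province standard time.
The standard-time date in Ethion Province, June 26, 2021, falls between 1 March and 6 September, so daylight saving is in effect and Ethion Province is at UTC+12:00.
10:15 UTC + 12h = 22:15 Ethion Province.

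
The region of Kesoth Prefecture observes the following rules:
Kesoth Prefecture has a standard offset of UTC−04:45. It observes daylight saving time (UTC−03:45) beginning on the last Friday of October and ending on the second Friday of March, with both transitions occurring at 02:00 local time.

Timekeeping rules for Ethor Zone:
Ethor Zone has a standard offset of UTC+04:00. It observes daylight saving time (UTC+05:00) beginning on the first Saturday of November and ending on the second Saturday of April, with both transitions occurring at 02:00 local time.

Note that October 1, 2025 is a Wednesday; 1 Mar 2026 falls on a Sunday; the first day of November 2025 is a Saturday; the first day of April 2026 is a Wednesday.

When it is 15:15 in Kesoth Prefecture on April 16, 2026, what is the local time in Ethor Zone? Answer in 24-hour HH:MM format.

1 October 2025 is a Wednesday, so Fridays fall on 3, 10, 17, 24, 31; the last is October 31.
1 March 2026 is a Sunday, so the first Friday is March 6 and the second is March 13.
April 16, 2026 is outside the daylight-saving period (31 October 2025 – 13 March 2026), so Kesoth Prefecture is on standard time, UTC−04:45.
15:15 Kesoth Prefecture + 4h45m = 20:00 UTC.
1 November 2025 is a Saturday, so the first Saturday is November 1.
1 April 2026 is a Wednesday, so the first Saturday is April 4 and the second is April 11.
At the standard offset (UTC+04:00), 20:00 UTC + 4h = 00:00 Ethor Zone standard time (rolling into the next day, 17 April 2026).
The standard-time date in Ethor Zone, April 17, 2026, is outside the daylight-saving period (1 November 2025 – 11 April 2026), so Ethor Zone is on standard time, UTC+04:00.
20:00 UTC + 4h = 00:00 Ethor Zone (rolling into the next day, 17 April 2026).

00:00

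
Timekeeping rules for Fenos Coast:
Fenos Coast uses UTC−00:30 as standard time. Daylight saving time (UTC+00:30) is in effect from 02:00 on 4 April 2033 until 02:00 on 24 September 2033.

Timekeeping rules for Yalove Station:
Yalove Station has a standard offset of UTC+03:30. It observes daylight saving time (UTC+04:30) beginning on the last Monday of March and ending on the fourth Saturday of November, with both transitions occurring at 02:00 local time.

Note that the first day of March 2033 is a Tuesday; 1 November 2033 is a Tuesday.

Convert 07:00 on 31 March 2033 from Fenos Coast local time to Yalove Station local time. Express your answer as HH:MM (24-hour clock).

31 March 2033 is outside the daylight-saving period (4 April – 24 September), so Fenos Coast is on standard time, UTC−00:30.
07:00 Fenos Coast + 0h30m = 07:30 UTC.
1 March 2033 is a Tuesday, so Mondays fall on 7, 14, 21, 28; the last is March 28.
1 November 2033 is a Tuesday, so the first Saturday is November 5 and the fourth is November 26.
At the standard offset (UTC+03:30), 07:30 UTC + 3h30m = 11:00 Yalove Station standard time.
Daylight saving runs 28 March – 26 November; the standard-time date in Yalove Station, 31 March 2033, is inside that window, so Yalove Station is at UTC+04:30.
07:30 UTC + 4h30m = 12:00 Yalove Station.

12:00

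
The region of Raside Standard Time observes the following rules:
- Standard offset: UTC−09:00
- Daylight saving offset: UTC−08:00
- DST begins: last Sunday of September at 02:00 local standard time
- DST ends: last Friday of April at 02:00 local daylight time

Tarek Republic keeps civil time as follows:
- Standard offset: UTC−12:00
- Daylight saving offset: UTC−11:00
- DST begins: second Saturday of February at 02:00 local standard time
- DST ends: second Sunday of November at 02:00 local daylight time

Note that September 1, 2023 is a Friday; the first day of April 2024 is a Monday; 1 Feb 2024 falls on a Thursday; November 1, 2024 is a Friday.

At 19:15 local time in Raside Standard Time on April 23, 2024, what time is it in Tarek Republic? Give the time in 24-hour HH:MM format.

1 September 2023 is a Friday, so Sundays fall on 3, 10, 17, 24; the last is September 24.
1 April 2024 is a Monday, so Fridays fall on 5, 12, 19, 26; the last is April 26.
Daylight saving runs 24 September 2023 – 26 April 2024; April 23, 2024 is inside that window, so Raside Standard Time is at UTC−08:00.
19:15 Raside Standard Time + 8h = 03:15 UTC (rolling into the next day, 24 April 2024).
1 February 2024 is a Thursday, so the first Saturday is February 3 and the second is February 10.
1 November 2024 is a Friday, so the first Sunday is November 3 and the second is November 10.
At the standard offset (UTC−12:00), 03:15 UTC − 12h = 15:15 Tarek Republic standard time (rolling into the previous day, 23 April 2024).
Daylight saving runs 10 February – 10 November; the standard-time date in Tarek Republic, April 23, 2024, is inside that window, so Tarek Republic is at UTC−11:00.
03:15 UTC − 11h = 16:15 Tarek Republic (rolling into the previous day, 23 April 2024).

16:15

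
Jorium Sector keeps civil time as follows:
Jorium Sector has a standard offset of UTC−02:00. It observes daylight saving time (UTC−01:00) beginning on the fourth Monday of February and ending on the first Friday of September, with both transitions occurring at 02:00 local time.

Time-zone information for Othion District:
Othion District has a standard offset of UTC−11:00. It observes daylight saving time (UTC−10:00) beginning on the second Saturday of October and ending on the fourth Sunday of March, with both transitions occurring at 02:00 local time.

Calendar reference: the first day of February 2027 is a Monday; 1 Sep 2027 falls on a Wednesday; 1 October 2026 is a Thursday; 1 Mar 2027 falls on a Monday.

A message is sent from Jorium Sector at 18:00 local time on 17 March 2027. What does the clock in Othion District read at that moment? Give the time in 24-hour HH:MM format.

09:00

1 February 2027 is a Monday, so the first Monday is February 1 and the fourth is February 22.
1 September 2027 is a Wednesday, so the first Friday is September 3.
Daylight saving runs 22 February – 3 September; 17 March 2027 is inside that window, so Jorium Sector is at UTC−01:00.
18:00 Jorium Sector + 1h = 19:00 UTC.
1 October 2026 is a Thursday, so the first Saturday is October 3 and the second is October 10.
1 March 2027 is a Monday, so the first Sunday is March 7 and the fourth is March 28.
At the standard offset (UTC−11:00), 19:00 UTC − 11h = 08:00 Othion District standard time.
Daylight saving runs 10 October 2026 – 28 March 2027; the standard-time date in Othion District, 17 March 2027, is inside that window, so Othion District is at UTC−10:00.
19:00 UTC − 10h = 09:00 Othion District.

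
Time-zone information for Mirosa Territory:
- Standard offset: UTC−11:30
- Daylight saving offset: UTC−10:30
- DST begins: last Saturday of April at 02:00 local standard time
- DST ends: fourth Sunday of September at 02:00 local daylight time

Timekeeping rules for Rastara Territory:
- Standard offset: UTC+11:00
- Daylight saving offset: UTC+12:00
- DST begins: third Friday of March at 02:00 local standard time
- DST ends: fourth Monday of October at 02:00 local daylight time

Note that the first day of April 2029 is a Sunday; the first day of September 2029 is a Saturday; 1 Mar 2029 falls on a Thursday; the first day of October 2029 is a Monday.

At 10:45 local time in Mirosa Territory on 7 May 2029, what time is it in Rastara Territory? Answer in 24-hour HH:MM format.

09:15

1 April 2029 is a Sunday, so Saturdays fall on 7, 14, 21, 28; the last is April 28.
1 September 2029 is a Saturday, so the first Sunday is September 2 and the fourth is September 23.
7 May 2029 lies within the daylight-saving period (28 April – 23 September), so Mirosa Territory is on daylight time, UTC−10:30.
10:45 Mirosa Territory + 10h30m = 21:15 UTC.
1 March 2029 is a Thursday, so the first Friday is March 2 and the third is March 16.
1 October 2029 is a Monday, so the first Monday is October 1 and the fourth is October 22.
At the standard offset (UTC+11:00), 21:15 UTC + 11h = 08:15 Rastara Territory standard time (rolling into the next day, 8 May 2029).
The standard-time date in Rastara Territory, 8 May 2029, falls between 16 March and 22 October, so daylight saving is in effect and Rastara Territory is at UTC+12:00.
21:15 UTC + 12h = 09:15 Rastara Territory (rolling into the next day, 8 May 2029).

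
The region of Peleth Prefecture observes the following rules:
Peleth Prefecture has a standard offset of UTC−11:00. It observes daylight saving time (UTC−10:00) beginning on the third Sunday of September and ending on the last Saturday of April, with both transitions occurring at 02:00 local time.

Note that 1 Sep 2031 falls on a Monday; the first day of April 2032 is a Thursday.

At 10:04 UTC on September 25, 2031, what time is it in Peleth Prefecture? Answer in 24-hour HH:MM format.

1 September 2031 is a Monday, so the first Sunday is September 7 and the third is September 21.
1 April 2032 is a Thursday, so Saturdays fall on 3, 10, 17, 24; the last is April 24.
At the standard offset (UTC−11:00), 10:04 UTC − 11h = 23:04 Peleth Prefecture standard time (rolling into the previous day, 24 September 2031).
The standard-time date in Peleth Prefecture, September 24, 2031, falls between 21 September 2031 and 24 April 2032, so daylight saving is in effect and Peleth Prefecture is at UTC−10:00.
10:04 UTC − 10h = 00:04 local.

00:04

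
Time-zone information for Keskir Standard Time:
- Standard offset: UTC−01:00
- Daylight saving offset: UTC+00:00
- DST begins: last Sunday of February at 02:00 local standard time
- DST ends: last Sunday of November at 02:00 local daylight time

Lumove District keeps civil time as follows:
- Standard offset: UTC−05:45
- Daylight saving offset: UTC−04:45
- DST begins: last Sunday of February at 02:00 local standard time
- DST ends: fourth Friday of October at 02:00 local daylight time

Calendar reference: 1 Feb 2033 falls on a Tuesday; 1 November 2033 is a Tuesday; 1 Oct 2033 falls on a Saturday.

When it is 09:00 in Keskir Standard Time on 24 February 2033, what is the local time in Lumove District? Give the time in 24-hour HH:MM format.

04:15

1 February 2033 is a Tuesday, so Sundays fall on 6, 13, 20, 27; the last is February 27.
1 November 2033 is a Tuesday, so Sundays fall on 6, 13, 20, 27; the last is November 27.
24 February 2033 does not fall between 27 February and 27 November, so daylight saving is not in effect and Keskir Standard Time is at UTC−01:00.
09:00 Keskir Standard Time + 1h = 10:00 UTC.
1 February 2033 is a Tuesday, so Sundays fall on 6, 13, 20, 27; the last is February 27.
1 October 2033 is a Saturday, so the first Friday is October 7 and the fourth is October 28.
At the standard offset (UTC−05:45), 10:00 UTC − 5h45m = 04:15 Lumove District standard time.
Daylight saving runs 27 February – 28 October; the standard-time date in Lumove District, 24 February 2033, is outside that window, so Lumove District is on standard time at UTC−05:45.
10:00 UTC − 5h45m = 04:15 Lumove District.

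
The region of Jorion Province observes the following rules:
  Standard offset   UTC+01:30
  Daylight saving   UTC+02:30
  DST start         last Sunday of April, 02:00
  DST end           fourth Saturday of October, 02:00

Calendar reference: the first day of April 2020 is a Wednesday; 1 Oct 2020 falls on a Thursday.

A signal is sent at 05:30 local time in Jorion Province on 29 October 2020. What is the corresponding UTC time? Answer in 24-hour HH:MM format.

04:00

1 April 2020 is a Wednesday, so Sundays fall on 5, 12, 19, 26; the last is April 26.
1 October 2020 is a Thursday, so the first Saturday is October 3 and the fourth is October 24.
Daylight saving runs 26 April – 24 October; 29 October 2020 is outside that window, so Jorion Province is on standard time at UTC+01:30.
05:30 local − 1h30m = 04:00 UTC.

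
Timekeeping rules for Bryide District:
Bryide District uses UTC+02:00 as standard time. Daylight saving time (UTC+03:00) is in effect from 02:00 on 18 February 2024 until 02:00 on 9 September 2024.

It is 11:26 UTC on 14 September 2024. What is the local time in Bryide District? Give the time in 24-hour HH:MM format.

13:26

At the standard offset (UTC+02:00), 11:26 UTC + 2h = 13:26 Bryide District standard time.
The standard-time date in Bryide District, 14 September 2024, is outside the daylight-saving period (18 February – 9 September), so Bryide District is on standard time, UTC+02:00.
11:26 UTC + 2h = 13:26 local.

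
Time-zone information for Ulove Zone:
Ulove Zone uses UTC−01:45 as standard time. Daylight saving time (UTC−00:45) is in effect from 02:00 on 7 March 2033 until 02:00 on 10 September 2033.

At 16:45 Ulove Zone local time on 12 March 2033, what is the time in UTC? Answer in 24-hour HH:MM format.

12 March 2033 lies within the daylight-saving period (7 March – 10 September), so Ulove Zone is on daylight time, UTC−00:45.
16:45 local + 0h45m = 17:30 UTC.

17:30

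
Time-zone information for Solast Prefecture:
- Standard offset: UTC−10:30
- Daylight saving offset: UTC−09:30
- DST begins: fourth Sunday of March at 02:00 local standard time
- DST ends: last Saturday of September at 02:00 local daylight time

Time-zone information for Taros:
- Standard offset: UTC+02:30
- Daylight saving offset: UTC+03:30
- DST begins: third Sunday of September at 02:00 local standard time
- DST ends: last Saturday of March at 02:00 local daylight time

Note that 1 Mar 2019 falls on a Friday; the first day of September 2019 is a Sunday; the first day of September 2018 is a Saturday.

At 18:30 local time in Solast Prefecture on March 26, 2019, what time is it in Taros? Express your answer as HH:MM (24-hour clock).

07:30

1 March 2019 is a Friday, so the first Sunday is March 3 and the fourth is March 24.
1 September 2019 is a Sunday, so Saturdays fall on 7, 14, 21, 28; the last is September 28.
March 26, 2019 lies within the daylight-saving period (24 March – 28 September), so Solast Prefecture is on daylight time, UTC−09:30.
18:30 Solast Prefecture + 9h30m = 04:00 UTC (rolling into the next day, 27 March 2019).
1 September 2018 is a Saturday, so the first Sunday is September 2 and the third is September 16.
1 March 2019 is a Friday, so Saturdays fall on 2, 9, 16, 23, 30; the last is March 30.
At the standard offset (UTC+02:30), 04:00 UTC + 2h30m = 06:30 Taros standard time.
The standard-time date in Taros, March 27, 2019, lies within the daylight-saving period (16 September 2018 – 30 March 2019), so Taros is on daylight time, UTC+03:30.
04:00 UTC + 3h30m = 07:30 Taros.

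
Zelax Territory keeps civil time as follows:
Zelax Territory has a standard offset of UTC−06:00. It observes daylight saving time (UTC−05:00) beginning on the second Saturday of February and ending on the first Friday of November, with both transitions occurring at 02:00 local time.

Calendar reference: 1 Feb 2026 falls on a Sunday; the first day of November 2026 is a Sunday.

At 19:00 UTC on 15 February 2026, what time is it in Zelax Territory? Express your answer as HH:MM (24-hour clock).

14:00

1 February 2026 is a Sunday, so the first Saturday is February 7 and the second is February 14.
1 November 2026 is a Sunday, so the first Friday is November 6.
At the standard offset (UTC−06:00), 19:00 UTC − 6h = 13:00 Zelax Territory standard time.
The standard-time date in Zelax Territory, 15 February 2026, falls between 14 February and 6 November, so daylight saving is in effect and Zelax Territory is at UTC−05:00.
19:00 UTC − 5h = 14:00 local.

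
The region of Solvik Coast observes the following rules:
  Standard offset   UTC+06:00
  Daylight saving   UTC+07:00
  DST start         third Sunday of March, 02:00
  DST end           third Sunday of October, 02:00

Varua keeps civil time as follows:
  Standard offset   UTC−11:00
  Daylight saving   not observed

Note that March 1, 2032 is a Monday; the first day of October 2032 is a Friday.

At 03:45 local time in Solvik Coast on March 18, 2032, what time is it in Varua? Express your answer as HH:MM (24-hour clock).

10:45

1 March 2032 is a Monday, so the first Sunday is March 7 and the third is March 21.
1 October 2032 is a Friday, so the first Sunday is October 3 and the third is October 17.
Daylight saving runs 21 March – 17 October; March 18, 2032 is outside that window, so Solvik Coast is on standard time at UTC+06:00.
03:45 Solvik Coast − 6h = 21:45 UTC (rolling into the previous day, 17 March 2032).
Varua stays on UTC−11:00 all year.
21:45 UTC − 11h = 10:45 Varua.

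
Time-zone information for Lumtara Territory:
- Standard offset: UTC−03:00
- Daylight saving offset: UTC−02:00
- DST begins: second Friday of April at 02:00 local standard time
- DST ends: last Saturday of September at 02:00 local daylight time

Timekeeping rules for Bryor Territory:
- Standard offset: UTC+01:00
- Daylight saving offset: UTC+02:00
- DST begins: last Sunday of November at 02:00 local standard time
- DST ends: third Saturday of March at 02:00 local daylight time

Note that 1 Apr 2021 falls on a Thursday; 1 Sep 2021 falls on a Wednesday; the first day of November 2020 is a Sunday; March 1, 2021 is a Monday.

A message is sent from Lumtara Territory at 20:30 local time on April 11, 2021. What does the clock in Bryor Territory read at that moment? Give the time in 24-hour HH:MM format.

23:30

1 April 2021 is a Thursday, so the first Friday is April 2 and the second is April 9.
1 September 2021 is a Wednesday, so Saturdays fall on 4, 11, 18, 25; the last is September 25.
Daylight saving runs 9 April – 25 September; April 11, 2021 is inside that window, so Lumtara Territory is at UTC−02:00.
20:30 Lumtara Territory + 2h = 22:30 UTC.
1 November 2020 is a Sunday, so Sundays fall on 1, 8, 15, 22, 29; the last is November 29.
1 March 2021 is a Monday, so the first Saturday is March 6 and the third is March 20.
At the standard offset (UTC+01:00), 22:30 UTC + 1h = 23:30 Bryor Territory standard time.
The standard-time date in Bryor Territory, April 11, 2021, is outside the daylight-saving period (29 November 2020 – 20 March 2021), so Bryor Territory is on standard time, UTC+01:00.
22:30 UTC + 1h = 23:30 Bryor Territory.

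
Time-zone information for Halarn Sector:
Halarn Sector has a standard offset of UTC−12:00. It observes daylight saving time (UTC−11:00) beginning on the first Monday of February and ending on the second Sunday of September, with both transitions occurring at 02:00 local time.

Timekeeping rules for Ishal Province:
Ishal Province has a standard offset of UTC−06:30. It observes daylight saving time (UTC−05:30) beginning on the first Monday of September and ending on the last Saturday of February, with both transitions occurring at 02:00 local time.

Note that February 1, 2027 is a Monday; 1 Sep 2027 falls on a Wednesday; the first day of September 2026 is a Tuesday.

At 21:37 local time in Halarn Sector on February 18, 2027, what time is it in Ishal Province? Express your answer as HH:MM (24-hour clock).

03:07

1 February 2027 is a Monday, so the first Monday is February 1.
1 September 2027 is a Wednesday, so the first Sunday is September 5 and the second is September 12.
February 18, 2027 lies within the daylight-saving period (1 February – 12 September), so Halarn Sector is on daylight time, UTC−11:00.
21:37 Halarn Sector + 11h = 08:37 UTC (rolling into the next day, 19 February 2027).
1 September 2026 is a Tuesday, so the first Monday is September 7.
1 February 2027 is a Monday, so Saturdays fall on 6, 13, 20, 27; the last is February 27.
At the standard offset (UTC−06:30), 08:37 UTC − 6h30m = 02:07 Ishal Province standard time.
Daylight saving runs 7 September 2026 – 27 February 2027; the standard-time date in Ishal Province, February 19, 2027, is inside that window, so Ishal Province is at UTC−05:30.
08:37 UTC − 5h30m = 03:07 Ishal Province.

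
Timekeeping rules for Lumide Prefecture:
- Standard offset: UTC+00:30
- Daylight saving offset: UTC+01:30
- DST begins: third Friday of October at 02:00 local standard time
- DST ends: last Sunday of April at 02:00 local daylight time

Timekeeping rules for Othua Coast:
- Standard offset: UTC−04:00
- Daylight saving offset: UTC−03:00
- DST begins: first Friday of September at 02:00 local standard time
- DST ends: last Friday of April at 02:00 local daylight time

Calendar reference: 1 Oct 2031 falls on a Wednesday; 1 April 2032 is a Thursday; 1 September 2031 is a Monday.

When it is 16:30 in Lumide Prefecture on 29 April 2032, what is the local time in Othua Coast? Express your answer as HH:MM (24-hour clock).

1 October 2031 is a Wednesday, so the first Friday is October 3 and the third is October 17.
1 April 2032 is a Thursday, so Sundays fall on 4, 11, 18, 25; the last is April 25.
Daylight saving runs 17 October 2031 – 25 April 2032; 29 April 2032 is outside that window, so Lumide Prefecture is on standard time at UTC+00:30.
16:30 Lumide Prefecture − 0h30m = 16:00 UTC.
1 September 2031 is a Monday, so the first Friday is September 5.
1 April 2032 is a Thursday, so Fridays fall on 2, 9, 16, 23, 30; the last is April 30.
At the standard offset (UTC−04:00), 16:00 UTC − 4h = 12:00 Othua Coast standard time.
The standard-time date in Othua Coast, 29 April 2032, falls between 5 September 2031 and 30 April 2032, so daylight saving is in effect and Othua Coast is at UTC−03:00.
16:00 UTC − 3h = 13:00 Othua Coast.

13:00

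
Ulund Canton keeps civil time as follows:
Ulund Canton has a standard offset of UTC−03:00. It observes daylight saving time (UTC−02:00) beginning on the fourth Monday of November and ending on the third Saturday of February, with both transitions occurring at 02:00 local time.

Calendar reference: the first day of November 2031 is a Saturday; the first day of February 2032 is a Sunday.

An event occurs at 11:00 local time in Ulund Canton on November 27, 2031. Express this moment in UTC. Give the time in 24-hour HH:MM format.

1 November 2031 is a Saturday, so the first Monday is November 3 and the fourth is November 24.
1 February 2032 is a Sunday, so the first Saturday is February 7 and the third is February 21.
Daylight saving runs 24 November 2031 – 21 February 2032; November 27, 2031 is inside that window, so Ulund Canton is at UTC−02:00.
11:00 local + 2h = 13:00 UTC.

13:00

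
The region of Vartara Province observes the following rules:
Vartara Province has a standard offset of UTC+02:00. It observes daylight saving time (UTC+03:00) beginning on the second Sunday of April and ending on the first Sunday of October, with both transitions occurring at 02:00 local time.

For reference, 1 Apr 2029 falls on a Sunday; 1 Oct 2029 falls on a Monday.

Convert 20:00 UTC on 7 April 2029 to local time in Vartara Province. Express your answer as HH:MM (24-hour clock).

22:00

1 April 2029 is a Sunday, so the first Sunday is April 1 and the second is April 8.
1 October 2029 is a Monday, so the first Sunday is October 7.
At the standard offset (UTC+02:00), 20:00 UTC + 2h = 22:00 Vartara Province standard time.
Daylight saving runs 8 April – 7 October; the standard-time date in Vartara Province, 7 April 2029, is outside that window, so Vartara Province is on standard time at UTC+02:00.
20:00 UTC + 2h = 22:00 local.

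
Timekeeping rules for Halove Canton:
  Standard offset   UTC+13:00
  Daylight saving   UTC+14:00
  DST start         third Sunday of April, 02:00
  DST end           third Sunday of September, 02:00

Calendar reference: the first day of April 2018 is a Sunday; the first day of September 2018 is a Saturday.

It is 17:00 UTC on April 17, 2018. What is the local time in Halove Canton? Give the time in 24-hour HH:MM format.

07:00

1 April 2018 is a Sunday, so the first Sunday is April 1 and the third is April 15.
1 September 2018 is a Saturday, so the first Sunday is September 2 and the third is September 16.
At the standard offset (UTC+13:00), 17:00 UTC + 13h = 06:00 Halove Canton standard time (rolling into the next day, 18 April 2018).
The standard-time date in Halove Canton, April 18, 2018, lies within the daylight-saving period (15 April – 16 September), so Halove Canton is on daylight time, UTC+14:00.
17:00 UTC + 14h = 07:00 local (rolling into the next day, 18 April 2018).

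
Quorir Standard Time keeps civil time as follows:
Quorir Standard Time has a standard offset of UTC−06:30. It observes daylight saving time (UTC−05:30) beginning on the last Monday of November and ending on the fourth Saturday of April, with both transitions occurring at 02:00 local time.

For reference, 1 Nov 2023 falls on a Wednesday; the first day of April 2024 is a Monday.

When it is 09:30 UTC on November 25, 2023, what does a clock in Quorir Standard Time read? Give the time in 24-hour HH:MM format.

1 November 2023 is a Wednesday, so Mondays fall on 6, 13, 20, 27; the last is November 27.
1 April 2024 is a Monday, so the first Saturday is April 6 and the fourth is April 27.
At the standard offset (UTC−06:30), 09:30 UTC − 6h30m = 03:00 Quorir Standard Time standard time.
The standard-time date in Quorir Standard Time, November 25, 2023, does not fall between 27 November 2023 and 27 April 2024, so daylight saving is not in effect and Quorir Standard Time is at UTC−06:30.
09:30 UTC − 6h30m = 03:00 local.

03:00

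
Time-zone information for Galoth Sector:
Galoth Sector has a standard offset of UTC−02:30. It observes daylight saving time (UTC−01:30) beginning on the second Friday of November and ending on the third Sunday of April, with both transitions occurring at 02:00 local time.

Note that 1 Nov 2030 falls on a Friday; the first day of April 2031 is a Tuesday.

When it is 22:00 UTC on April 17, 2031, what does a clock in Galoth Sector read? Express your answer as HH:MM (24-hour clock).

1 November 2030 is a Friday, so the first Friday is November 1 and the second is November 8.
1 April 2031 is a Tuesday, so the first Sunday is April 6 and the third is April 20.
At the standard offset (UTC−02:30), 22:00 UTC − 2h30m = 19:30 Galoth Sector standard time.
Daylight saving runs 8 November 2030 – 20 April 2031; the standard-time date in Galoth Sector, April 17, 2031, is inside that window, so Galoth Sector is at UTC−01:30.
22:00 UTC − 1h30m = 20:30 local.

20:30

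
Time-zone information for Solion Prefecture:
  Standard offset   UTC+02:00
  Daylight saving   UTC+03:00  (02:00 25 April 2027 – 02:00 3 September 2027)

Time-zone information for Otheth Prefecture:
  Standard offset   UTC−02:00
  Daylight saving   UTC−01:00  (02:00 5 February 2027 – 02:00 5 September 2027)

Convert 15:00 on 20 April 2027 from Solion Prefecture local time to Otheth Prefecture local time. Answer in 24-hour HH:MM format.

12:00

Daylight saving runs 25 April – 3 September; 20 April 2027 is outside that window, so Solion Prefecture is on standard time at UTC+02:00.
15:00 Solion Prefecture − 2h = 13:00 UTC.
At the standard offset (UTC−02:00), 13:00 UTC − 2h = 11:00 Otheth Prefecture standard time.
The standard-time date in Otheth Prefecture, 20 April 2027, falls between 5 February and 5 September, so daylight saving is in effect and Otheth Prefecture is at UTC−01:00.
13:00 UTC − 1h = 12:00 Otheth Prefecture.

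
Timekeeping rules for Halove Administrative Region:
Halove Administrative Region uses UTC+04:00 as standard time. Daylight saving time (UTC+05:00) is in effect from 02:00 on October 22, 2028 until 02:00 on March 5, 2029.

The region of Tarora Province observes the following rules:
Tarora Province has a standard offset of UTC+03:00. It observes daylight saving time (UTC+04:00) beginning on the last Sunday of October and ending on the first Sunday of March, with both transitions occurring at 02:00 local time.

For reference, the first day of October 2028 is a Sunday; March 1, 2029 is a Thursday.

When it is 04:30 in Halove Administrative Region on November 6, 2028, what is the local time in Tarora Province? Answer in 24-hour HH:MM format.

November 6, 2028 lies within the daylight-saving period (22 October 2028 – 5 March 2029), so Halove Administrative Region is on daylight time, UTC+05:00.
04:30 Halove Administrative Region − 5h = 23:30 UTC (rolling into the previous day, 5 November 2028).
1 October 2028 is a Sunday, so Sundays fall on 1, 8, 15, 22, 29; the last is October 29.
1 March 2029 is a Thursday, so the first Sunday is March 4.
At the standard offset (UTC+03:00), 23:30 UTC + 3h = 02:30 Tarora Province standard time (rolling into the next day, 6 November 2028).
Daylight saving runs 29 October 2028 – 4 March 2029; the standard-time date in Tarora Province, November 6, 2028, is inside that window, so Tarora Province is at UTC+04:00.
23:30 UTC + 4h = 03:30 Tarora Province (rolling into the next day, 6 November 2028).

03:30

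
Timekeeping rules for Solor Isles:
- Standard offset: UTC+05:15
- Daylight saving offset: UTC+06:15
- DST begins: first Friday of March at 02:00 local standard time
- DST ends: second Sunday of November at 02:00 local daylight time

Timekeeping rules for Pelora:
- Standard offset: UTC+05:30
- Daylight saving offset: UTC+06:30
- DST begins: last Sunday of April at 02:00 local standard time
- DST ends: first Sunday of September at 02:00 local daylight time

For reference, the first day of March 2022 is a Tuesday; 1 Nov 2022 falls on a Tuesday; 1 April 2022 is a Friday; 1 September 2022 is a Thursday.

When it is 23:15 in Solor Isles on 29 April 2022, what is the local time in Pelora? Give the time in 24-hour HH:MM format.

1 March 2022 is a Tuesday, so the first Friday is March 4.
1 November 2022 is a Tuesday, so the first Sunday is November 6 and the second is November 13.
29 April 2022 lies within the daylight-saving period (4 March – 13 November), so Solor Isles is on daylight time, UTC+06:15.
23:15 Solor Isles − 6h15m = 17:00 UTC.
1 April 2022 is a Friday, so Sundays fall on 3, 10, 17, 24; the last is April 24.
1 September 2022 is a Thursday, so the first Sunday is September 4.
At the standard offset (UTC+05:30), 17:00 UTC + 5h30m = 22:30 Pelora standard time.
Daylight saving runs 24 April – 4 September; the standard-time date in Pelora, 29 April 2022, is inside that window, so Pelora is at UTC+06:30.
17:00 UTC + 6h30m = 23:30 Pelora.

23:30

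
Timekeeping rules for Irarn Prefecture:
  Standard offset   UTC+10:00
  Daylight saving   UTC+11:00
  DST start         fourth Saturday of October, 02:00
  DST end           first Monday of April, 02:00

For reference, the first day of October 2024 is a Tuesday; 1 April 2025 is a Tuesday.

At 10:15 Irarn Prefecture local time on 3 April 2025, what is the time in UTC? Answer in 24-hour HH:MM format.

23:15

1 October 2024 is a Tuesday, so the first Saturday is October 5 and the fourth is October 26.
1 April 2025 is a Tuesday, so the first Monday is April 7.
3 April 2025 lies within the daylight-saving period (26 October 2024 – 7 April 2025), so Irarn Prefecture is on daylight time, UTC+11:00.
10:15 local − 11h = 23:15 UTC (rolling into the previous day, 2 April 2025).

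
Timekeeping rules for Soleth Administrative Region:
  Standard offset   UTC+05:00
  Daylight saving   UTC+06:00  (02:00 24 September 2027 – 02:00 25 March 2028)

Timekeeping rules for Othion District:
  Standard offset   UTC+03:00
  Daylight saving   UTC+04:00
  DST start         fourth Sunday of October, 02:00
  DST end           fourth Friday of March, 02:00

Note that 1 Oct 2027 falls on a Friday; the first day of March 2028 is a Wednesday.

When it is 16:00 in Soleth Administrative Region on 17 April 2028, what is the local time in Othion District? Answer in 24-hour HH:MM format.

17 April 2028 does not fall between 24 September 2027 and 25 March 2028, so daylight saving is not in effect and Soleth Administrative Region is at UTC+05:00.
16:00 Soleth Administrative Region − 5h = 11:00 UTC.
1 October 2027 is a Friday, so the first Sunday is October 3 and the fourth is October 24.
1 March 2028 is a Wednesday, so the first Friday is March 3 and the fourth is March 24.
At the standard offset (UTC+03:00), 11:00 UTC + 3h = 14:00 Othion District standard time.
The standard-time date in Othion District, 17 April 2028, does not fall between 24 October 2027 and 24 March 2028, so daylight saving is not in effect and Othion District is at UTC+03:00.
11:00 UTC + 3h = 14:00 Othion District.

14:00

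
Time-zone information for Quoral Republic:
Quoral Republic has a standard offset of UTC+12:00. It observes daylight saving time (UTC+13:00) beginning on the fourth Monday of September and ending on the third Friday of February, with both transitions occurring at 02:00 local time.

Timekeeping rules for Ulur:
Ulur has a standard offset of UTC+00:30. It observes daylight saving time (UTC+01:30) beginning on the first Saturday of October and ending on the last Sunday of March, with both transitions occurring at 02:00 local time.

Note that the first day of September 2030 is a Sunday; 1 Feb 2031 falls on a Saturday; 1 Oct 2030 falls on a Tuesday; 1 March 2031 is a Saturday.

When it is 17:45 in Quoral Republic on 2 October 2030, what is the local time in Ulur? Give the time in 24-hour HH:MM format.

1 September 2030 is a Sunday, so the first Monday is September 2 and the fourth is September 23.
1 February 2031 is a Saturday, so the first Friday is February 7 and the third is February 21.
Daylight saving runs 23 September 2030 – 21 February 2031; 2 October 2030 is inside that window, so Quoral Republic is at UTC+13:00.
17:45 Quoral Republic − 13h = 04:45 UTC.
1 October 2030 is a Tuesday, so the first Saturday is October 5.
1 March 2031 is a Saturday, so Sundays fall on 2, 9, 16, 23, 30; the last is March 30.
At the standard offset (UTC+00:30), 04:45 UTC + 0h30m = 05:15 Ulur standard time.
Daylight saving runs 5 October 2030 – 30 March 2031; the standard-time date in Ulur, 2 October 2030, is outside that window, so Ulur is on standard time at UTC+00:30.
04:45 UTC + 0h30m = 05:15 Ulur.

05:15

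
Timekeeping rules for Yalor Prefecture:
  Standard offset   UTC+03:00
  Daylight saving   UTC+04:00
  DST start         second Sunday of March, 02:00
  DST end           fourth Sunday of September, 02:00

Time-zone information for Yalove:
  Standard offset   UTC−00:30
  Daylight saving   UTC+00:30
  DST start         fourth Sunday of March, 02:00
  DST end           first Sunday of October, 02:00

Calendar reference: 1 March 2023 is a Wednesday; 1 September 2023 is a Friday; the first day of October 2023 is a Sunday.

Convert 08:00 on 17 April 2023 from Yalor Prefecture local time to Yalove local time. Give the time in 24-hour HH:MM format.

04:30

1 March 2023 is a Wednesday, so the first Sunday is March 5 and the second is March 12.
1 September 2023 is a Friday, so the first Sunday is September 3 and the fourth is September 24.
17 April 2023 falls between 12 March and 24 September, so daylight saving is in effect and Yalor Prefecture is at UTC+04:00.
08:00 Yalor Prefecture − 4h = 04:00 UTC.
1 March 2023 is a Wednesday, so the first Sunday is March 5 and the fourth is March 26.
1 October 2023 is a Sunday, so the first Sunday is October 1.
At the standard offset (UTC−00:30), 04:00 UTC − 0h30m = 03:30 Yalove standard time.
The standard-time date in Yalove, 17 April 2023, falls between 26 March and 1 October, so daylight saving is in effect and Yalove is at UTC+00:30.
04:00 UTC + 0h30m = 04:30 Yalove.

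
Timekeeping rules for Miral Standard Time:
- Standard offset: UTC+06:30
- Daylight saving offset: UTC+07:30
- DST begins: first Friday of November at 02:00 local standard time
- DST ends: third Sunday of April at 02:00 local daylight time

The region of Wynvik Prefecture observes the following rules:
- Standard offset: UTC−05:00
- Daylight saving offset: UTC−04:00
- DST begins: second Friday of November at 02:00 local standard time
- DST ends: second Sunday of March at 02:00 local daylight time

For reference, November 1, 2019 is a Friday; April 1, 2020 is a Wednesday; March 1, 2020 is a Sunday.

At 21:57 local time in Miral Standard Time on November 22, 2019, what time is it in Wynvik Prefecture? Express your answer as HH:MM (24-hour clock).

1 November 2019 is a Friday, so the first Friday is November 1.
1 April 2020 is a Wednesday, so the first Sunday is April 5 and the third is April 19.
Daylight saving runs 1 November 2019 – 19 April 2020; November 22, 2019 is inside that window, so Miral Standard Time is at UTC+07:30.
21:57 Miral Standard Time − 7h30m = 14:27 UTC.
1 November 2019 is a Friday, so the first Friday is November 1 and the second is November 8.
1 March 2020 is a Sunday, so the first Sunday is March 1 and the second is March 8.
At the standard offset (UTC−05:00), 14:27 UTC − 5h = 09:27 Wynvik Prefecture standard time.
Daylight saving runs 8 November 2019 – 8 March 2020; the standard-time date in Wynvik Prefecture, November 22, 2019, is inside that window, so Wynvik Prefecture is at UTC−04:00.
14:27 UTC − 4h = 10:27 Wynvik Prefecture.

10:27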